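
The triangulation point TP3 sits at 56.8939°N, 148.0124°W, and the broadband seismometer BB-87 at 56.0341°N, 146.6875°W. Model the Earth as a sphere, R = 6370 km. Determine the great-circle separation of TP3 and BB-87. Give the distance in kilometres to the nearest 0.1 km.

Δφ = -0.8598°,  Δλ = 1.3249°
a = sin²(Δφ/2) + cos φ₁ cos φ₂ sin²(Δλ/2) = 0.000097
c = 2·arcsin(√a) = 0.019707 rad = 1.1291°
d = R·c = 6370 × 0.019707 = 125.5 km

125.5 km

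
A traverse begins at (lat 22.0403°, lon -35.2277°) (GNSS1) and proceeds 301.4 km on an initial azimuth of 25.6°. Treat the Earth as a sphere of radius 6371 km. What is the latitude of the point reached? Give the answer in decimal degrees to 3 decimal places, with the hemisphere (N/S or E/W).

δ = d/R = 301.4/6371 = 0.047308 rad
φ₂ = arcsin(sin φ₁ cos δ + cos φ₁ sin δ cos θ)
   = arcsin(0.37526·0.99888 + 0.92692·0.04729·0.90183) = 24.47966°
λ₂ = λ₁ + atan2(sin θ sin δ cos φ₁, cos δ − sin φ₁ sin φ₂) = -33.94120°

24.480°N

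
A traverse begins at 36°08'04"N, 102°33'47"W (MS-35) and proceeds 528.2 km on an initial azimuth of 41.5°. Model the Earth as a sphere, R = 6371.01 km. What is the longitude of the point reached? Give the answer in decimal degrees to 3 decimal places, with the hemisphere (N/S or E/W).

98.478°W

MS-35: φ = +36.13444°, λ = -102.56306°
δ = d/R = 528.2/6371.01 = 0.082907 rad
φ₂ = arcsin(sin φ₁ cos δ + cos φ₁ sin δ cos θ)
   = arcsin(0.58968·0.99657 + 0.80764·0.08281·0.74896) = 39.62410°
λ₂ = λ₁ + atan2(sin θ sin δ cos φ₁, cos δ − sin φ₁ sin φ₂) = -98.47780°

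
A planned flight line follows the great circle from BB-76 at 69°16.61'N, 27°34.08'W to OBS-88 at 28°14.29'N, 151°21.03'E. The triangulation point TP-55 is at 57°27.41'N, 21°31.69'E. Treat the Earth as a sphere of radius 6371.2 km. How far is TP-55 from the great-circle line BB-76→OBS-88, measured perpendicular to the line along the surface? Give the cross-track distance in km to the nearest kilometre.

2671 km

BB-76: φ = +69.27683°, λ = -27.56800°
OBS-88: φ = +28.23817°, λ = +151.35050°
TP-55: φ = +57.45683°, λ = +21.52817°
δ₁₃ = central angle BB-76→TP-55 = 0.420008 rad  (haversine)
θ₁₃ = bearing BB-76→TP-55 = 94.382°,  θ₁₂ = bearing BB-76→OBS-88 = 0.961°
dₓₜ = R·arcsin(sin δ₁₃ · sin(θ₁₃ − θ₁₂)) = 6371.2·arcsin(0.40777·sin(93.420°)) = 2670.890 km
|dₓₜ| = 2670.890 km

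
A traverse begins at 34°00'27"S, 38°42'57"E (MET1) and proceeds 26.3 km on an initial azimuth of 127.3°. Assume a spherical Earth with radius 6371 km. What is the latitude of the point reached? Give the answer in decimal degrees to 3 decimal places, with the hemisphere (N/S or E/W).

34.151°S

MET1: φ = -34.00750°, λ = +38.71583°
δ = d/R = 26.3/6371 = 0.004128 rad
φ₂ = arcsin(sin φ₁ cos δ + cos φ₁ sin δ cos θ)
   = arcsin(-0.55930·0.99999 + 0.82896·0.00413·-0.60599) = -34.15062°
λ₂ = λ₁ + atan2(sin θ sin δ cos φ₁, cos δ − sin φ₁ sin φ₂) = 38.94318°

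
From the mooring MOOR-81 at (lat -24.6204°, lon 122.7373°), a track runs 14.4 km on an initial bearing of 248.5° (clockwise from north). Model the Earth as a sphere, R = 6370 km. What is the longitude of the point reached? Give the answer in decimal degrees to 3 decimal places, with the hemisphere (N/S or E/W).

δ = d/R = 14.4/6370 = 0.002261 rad
φ₂ = arcsin(sin φ₁ cos δ + cos φ₁ sin δ cos θ)
   = arcsin(-0.41660·1.00000 + 0.90909·0.00226·-0.36650) = -24.66781°
λ₂ = λ₁ + atan2(sin θ sin δ cos φ₁, cos δ − sin φ₁ sin φ₂) = 122.60469°

122.605°E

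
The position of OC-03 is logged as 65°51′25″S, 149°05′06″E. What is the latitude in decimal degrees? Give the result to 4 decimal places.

65° + 51′/60 + 25″/3600 = 65 + 0.85000 + 0.00694 = 65.8569°

65.8569°S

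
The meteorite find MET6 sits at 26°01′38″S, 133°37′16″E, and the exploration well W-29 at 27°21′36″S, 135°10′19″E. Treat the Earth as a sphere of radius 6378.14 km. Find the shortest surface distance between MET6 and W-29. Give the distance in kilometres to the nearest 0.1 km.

214.0 km

MET6: φ = -26.02722°, λ = +133.62111°
W-29: φ = -27.36000°, λ = +135.17194°
Δφ = -1.3328°,  Δλ = 1.5508°
a = sin²(Δφ/2) + cos φ₁ cos φ₂ sin²(Δλ/2) = 0.000281
c = 2·arcsin(√a) = 0.033553 rad = 1.9225°
d = R·c = 6378.14 × 0.033553 = 214.0 km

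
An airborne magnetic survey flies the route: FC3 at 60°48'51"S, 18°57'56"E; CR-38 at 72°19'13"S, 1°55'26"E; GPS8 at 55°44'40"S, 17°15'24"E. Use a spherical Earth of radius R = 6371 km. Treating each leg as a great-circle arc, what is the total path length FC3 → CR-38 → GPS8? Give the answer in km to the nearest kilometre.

3447 km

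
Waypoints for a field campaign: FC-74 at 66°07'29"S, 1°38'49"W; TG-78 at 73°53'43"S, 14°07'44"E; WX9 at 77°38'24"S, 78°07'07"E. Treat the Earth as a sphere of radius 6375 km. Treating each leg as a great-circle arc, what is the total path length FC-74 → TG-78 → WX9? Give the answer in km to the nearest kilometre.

2748 km

FC-74: φ = -66.12472°, λ = -1.64694°
TG-78: φ = -73.89528°, λ = +14.12889°
WX9: φ = -77.64000°, λ = +78.11861°
FC-74→TG-78: c = 0.163962 rad, d = 1045.25 km
TG-78→WX9: c = 0.267152 rad, d = 1703.09 km
Total = 1045.25 + 1703.09 = 2748.35 km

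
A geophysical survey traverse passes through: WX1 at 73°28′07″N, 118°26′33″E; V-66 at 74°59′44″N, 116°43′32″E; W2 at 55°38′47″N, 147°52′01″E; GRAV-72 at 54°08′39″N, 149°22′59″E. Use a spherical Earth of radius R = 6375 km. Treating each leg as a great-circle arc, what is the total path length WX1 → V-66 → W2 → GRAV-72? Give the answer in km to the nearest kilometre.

WX1: φ = +73.46861°, λ = +118.44250°
V-66: φ = +74.99556°, λ = +116.72556°
W2: φ = +55.64639°, λ = +147.86694°
GRAV-72: φ = +54.14417°, λ = +149.38306°
WX1→V-66: c = 0.027864 rad, d = 177.63 km
V-66→W2: c = 0.396382 rad, d = 2526.93 km
W2→GRAV-72: c = 0.030313 rad, d = 193.25 km
Total = 177.63 + 2526.93 + 193.25 = 2897.81 km

2898 km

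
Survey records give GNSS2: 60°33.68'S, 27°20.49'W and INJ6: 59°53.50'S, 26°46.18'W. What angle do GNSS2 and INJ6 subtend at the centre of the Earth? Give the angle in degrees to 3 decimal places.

0.727°

GNSS2: φ = -60.56133°, λ = -27.34150°
INJ6: φ = -59.89167°, λ = -26.76967°
Δφ = 0.6697°,  Δλ = 0.5718°
a = sin²(Δφ/2) + cos φ₁ cos φ₂ sin²(Δλ/2) = 0.000040
c = 2·arcsin(√a) = 0.012695 rad = 0.7274°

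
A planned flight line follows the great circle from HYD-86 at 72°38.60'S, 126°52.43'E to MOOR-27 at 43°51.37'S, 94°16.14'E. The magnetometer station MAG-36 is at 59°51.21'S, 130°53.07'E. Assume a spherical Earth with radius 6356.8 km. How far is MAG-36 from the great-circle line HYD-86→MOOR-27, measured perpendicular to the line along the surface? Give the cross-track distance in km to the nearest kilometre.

HYD-86: φ = -72.64333°, λ = +126.87383°
MOOR-27: φ = -43.85617°, λ = +94.26900°
MAG-36: φ = -59.85350°, λ = +130.88450°
δ₁₃ = central angle HYD-86→MAG-36 = 0.224876 rad  (haversine)
θ₁₃ = bearing HYD-86→MAG-36 = 9.063°,  θ₁₂ = bearing HYD-86→MOOR-27 = 313.838°
dₓₜ = R·arcsin(sin δ₁₃ · sin(θ₁₃ − θ₁₂)) = 6356.8·arcsin(0.22299·sin(-304.774°)) = 1170.931 km
|dₓₜ| = 1170.931 km

1171 km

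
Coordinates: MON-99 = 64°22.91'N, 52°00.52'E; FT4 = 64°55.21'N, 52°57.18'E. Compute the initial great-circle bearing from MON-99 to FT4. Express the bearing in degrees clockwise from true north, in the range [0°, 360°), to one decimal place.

36.5°

MON-99: φ = +64.38183°, λ = +52.00867°
FT4: φ = +64.92017°, λ = +52.95300°
Δλ = 0.9443°
y = sin Δλ · cos φ₂ = 0.006986
x = cos φ₁ sin φ₂ − sin φ₁ cos φ₂ cos Δλ = 0.009447
θ = atan2(y, x) = 36.4812° → 36.4812° (mod 360°)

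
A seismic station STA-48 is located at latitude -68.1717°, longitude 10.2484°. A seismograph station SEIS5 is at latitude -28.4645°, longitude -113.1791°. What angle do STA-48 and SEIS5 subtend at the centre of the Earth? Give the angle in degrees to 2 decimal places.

74.79°

Δφ = 39.7072°,  Δλ = -123.4275°
a = sin²(Δφ/2) + cos φ₁ cos φ₂ sin²(Δλ/2) = 0.368814
c = 2·arcsin(√a) = 1.305317 rad = 74.7892°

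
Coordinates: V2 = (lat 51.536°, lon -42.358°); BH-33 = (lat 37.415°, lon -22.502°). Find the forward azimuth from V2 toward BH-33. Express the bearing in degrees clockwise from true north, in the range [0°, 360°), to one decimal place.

Δλ = 19.8560°
y = sin Δλ · cos φ₂ = 0.269775
x = cos φ₁ sin φ₂ − sin φ₁ cos φ₂ cos Δλ = -0.206998
θ = atan2(y, x) = 127.4990° → 127.4990° (mod 360°)

127.5°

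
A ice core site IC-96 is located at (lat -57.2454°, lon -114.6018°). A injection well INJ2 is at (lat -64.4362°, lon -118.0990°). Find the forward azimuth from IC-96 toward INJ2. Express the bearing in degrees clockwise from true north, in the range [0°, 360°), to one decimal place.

191.8°

Δλ = -3.4972°
y = sin Δλ · cos φ₂ = -0.026322
x = cos φ₁ sin φ₂ − sin φ₁ cos φ₂ cos Δλ = -0.125850
θ = atan2(y, x) = -168.1865° → 191.8135° (mod 360°)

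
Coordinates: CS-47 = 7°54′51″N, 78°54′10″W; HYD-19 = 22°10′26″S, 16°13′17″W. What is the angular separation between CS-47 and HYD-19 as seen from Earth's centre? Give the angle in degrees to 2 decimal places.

68.35°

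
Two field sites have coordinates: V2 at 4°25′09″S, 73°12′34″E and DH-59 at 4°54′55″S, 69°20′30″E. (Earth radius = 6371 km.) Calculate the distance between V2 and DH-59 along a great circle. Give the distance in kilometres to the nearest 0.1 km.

432.2 km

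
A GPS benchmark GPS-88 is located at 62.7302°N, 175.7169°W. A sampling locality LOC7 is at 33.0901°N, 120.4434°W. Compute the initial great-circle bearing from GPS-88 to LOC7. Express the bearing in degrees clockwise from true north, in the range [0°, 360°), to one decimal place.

Δλ = 55.2735°
y = sin Δλ · cos φ₂ = 0.688582
x = cos φ₁ sin φ₂ − sin φ₁ cos φ₂ cos Δλ = -0.174077
θ = atan2(y, x) = 104.1874° → 104.1874° (mod 360°)

104.2°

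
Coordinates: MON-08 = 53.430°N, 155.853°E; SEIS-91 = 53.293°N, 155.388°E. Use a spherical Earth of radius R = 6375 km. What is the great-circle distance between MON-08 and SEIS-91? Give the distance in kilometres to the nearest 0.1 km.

34.4 km

Δφ = -0.1370°,  Δλ = -0.4650°
a = sin²(Δφ/2) + cos φ₁ cos φ₂ sin²(Δλ/2) = 0.000007
c = 2·arcsin(√a) = 0.005401 rad = 0.3095°
d = R·c = 6375 × 0.005401 = 34.4 km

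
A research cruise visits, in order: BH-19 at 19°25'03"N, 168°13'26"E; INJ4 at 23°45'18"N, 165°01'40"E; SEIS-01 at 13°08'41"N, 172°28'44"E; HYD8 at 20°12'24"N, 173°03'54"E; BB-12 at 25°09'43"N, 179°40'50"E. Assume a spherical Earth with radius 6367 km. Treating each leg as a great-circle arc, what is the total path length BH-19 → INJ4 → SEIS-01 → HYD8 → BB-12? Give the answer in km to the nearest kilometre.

3661 km

BH-19: φ = +19.41750°, λ = +168.22389°
INJ4: φ = +23.75500°, λ = +165.02778°
SEIS-01: φ = +13.14472°, λ = +172.47889°
HYD8: φ = +20.20667°, λ = +173.06500°
BB-12: φ = +25.16194°, λ = +179.68056°
BH-19→INJ4: c = 0.091758 rad, d = 584.23 km
INJ4→SEIS-01: c = 0.222376 rad, d = 1415.87 km
SEIS-01→HYD8: c = 0.123642 rad, d = 787.23 km
HYD8→BB-12: c = 0.137172 rad, d = 873.37 km
Total = 584.23 + 1415.87 + 787.23 + 873.37 = 3660.70 km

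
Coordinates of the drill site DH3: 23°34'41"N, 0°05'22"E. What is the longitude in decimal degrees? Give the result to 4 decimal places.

0° + 5′/60 + 22″/3600 = 0 + 0.08333 + 0.00611 = 0.0894°

0.0894°E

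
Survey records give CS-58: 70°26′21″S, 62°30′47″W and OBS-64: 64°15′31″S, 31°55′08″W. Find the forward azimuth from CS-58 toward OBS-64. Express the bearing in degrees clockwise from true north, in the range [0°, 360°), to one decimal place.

77.1°

CS-58: φ = -70.43917°, λ = -62.51306°
OBS-64: φ = -64.25861°, λ = -31.91889°
Δλ = 30.5942°
y = sin Δλ · cos φ₂ = 0.221044
x = cos φ₁ sin φ₂ − sin φ₁ cos φ₂ cos Δλ = 0.050693
θ = atan2(y, x) = 77.0835° → 77.0835° (mod 360°)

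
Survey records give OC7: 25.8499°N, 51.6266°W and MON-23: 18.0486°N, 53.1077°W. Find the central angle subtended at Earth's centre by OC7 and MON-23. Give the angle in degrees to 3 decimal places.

7.921°

Δφ = -7.8013°,  Δλ = -1.4811°
a = sin²(Δφ/2) + cos φ₁ cos φ₂ sin²(Δλ/2) = 0.004771
c = 2·arcsin(√a) = 0.138248 rad = 7.9211°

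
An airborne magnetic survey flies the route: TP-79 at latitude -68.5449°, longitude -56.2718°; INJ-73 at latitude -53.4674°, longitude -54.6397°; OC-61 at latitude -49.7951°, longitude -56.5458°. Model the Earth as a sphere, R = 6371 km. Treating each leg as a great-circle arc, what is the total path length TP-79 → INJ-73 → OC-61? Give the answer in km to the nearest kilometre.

TP-79→INJ-73: c = 0.263491 rad, d = 1678.70 km
INJ-73→OC-61: c = 0.067332 rad, d = 428.97 km
Total = 1678.70 + 428.97 = 2107.67 km

2108 km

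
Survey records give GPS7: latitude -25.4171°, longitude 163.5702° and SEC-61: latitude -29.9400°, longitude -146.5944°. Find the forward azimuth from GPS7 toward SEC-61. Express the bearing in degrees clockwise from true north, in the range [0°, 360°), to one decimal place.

107.7°

Δλ = 49.8354°
y = sin Δλ · cos φ₂ = 0.662212
x = cos φ₁ sin φ₂ − sin φ₁ cos φ₂ cos Δλ = -0.210897
θ = atan2(y, x) = 107.6653° → 107.6653° (mod 360°)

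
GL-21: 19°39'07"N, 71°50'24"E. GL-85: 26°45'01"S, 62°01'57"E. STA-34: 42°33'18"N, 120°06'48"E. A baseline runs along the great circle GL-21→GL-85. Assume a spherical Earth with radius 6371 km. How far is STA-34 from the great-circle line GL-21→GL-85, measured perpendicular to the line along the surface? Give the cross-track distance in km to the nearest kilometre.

2905 km

GL-21: φ = +19.65194°, λ = +71.84000°
GL-85: φ = -26.75028°, λ = +62.03250°
STA-34: φ = +42.55500°, λ = +120.11333°
δ₁₃ = central angle GL-21→STA-34 = 0.810455 rad  (haversine)
θ₁₃ = bearing GL-21→STA-34 = 49.351°,  θ₁₂ = bearing GL-21→GL-85 = 191.932°
dₓₜ = R·arcsin(sin δ₁₃ · sin(θ₁₃ − θ₁₂)) = 6371·arcsin(0.72460·sin(-142.581°)) = -2904.729 km
|dₓₜ| = 2904.729 km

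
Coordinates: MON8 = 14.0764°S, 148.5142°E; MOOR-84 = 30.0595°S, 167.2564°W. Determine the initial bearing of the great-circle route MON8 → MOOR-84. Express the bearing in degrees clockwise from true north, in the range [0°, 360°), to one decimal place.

119.0°

Δλ = 44.2294°
y = sin Δλ · cos φ₂ = 0.603719
x = cos φ₁ sin φ₂ − sin φ₁ cos φ₂ cos Δλ = -0.335021
θ = atan2(y, x) = 119.0271° → 119.0271° (mod 360°)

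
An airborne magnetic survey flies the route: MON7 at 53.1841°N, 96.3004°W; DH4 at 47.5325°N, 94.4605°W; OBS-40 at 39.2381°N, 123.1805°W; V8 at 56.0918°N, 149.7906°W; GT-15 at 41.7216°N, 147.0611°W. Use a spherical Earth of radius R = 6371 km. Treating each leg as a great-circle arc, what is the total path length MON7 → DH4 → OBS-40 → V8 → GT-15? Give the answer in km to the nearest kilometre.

7435 km

MON7→DH4: c = 0.100735 rad, d = 641.78 km
DH4→OBS-40: c = 0.389215 rad, d = 2479.69 km
OBS-40→V8: c = 0.424414 rad, d = 2703.94 km
V8→GT-15: c = 0.252704 rad, d = 1609.98 km
Total = 641.78 + 2479.69 + 2703.94 + 1609.98 = 7435.38 km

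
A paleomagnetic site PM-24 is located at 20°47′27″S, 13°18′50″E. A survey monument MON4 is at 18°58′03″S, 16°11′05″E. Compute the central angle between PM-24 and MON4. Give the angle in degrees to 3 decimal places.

3.258°

PM-24: φ = -20.79083°, λ = +13.31389°
MON4: φ = -18.96750°, λ = +16.18472°
Δφ = 1.8233°,  Δλ = 2.8708°
a = sin²(Δφ/2) + cos φ₁ cos φ₂ sin²(Δλ/2) = 0.000808
c = 2·arcsin(√a) = 0.056857 rad = 3.2576°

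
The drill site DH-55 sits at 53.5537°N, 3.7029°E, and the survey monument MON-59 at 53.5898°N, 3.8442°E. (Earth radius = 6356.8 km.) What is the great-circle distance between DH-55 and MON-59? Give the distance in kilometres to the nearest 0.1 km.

10.1 km

Δφ = 0.0361°,  Δλ = 0.1413°
a = sin²(Δφ/2) + cos φ₁ cos φ₂ sin²(Δλ/2) = 0.000001
c = 2·arcsin(√a) = 0.001594 rad = 0.0913°
d = R·c = 6356.8 × 0.001594 = 10.1 km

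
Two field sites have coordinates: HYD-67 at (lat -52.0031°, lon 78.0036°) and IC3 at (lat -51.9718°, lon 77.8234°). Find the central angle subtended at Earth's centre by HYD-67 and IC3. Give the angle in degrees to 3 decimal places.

Δφ = 0.0313°,  Δλ = -0.1802°
a = sin²(Δφ/2) + cos φ₁ cos φ₂ sin²(Δλ/2) = 0.000001
c = 2·arcsin(√a) = 0.002012 rad = 0.1153°

0.115°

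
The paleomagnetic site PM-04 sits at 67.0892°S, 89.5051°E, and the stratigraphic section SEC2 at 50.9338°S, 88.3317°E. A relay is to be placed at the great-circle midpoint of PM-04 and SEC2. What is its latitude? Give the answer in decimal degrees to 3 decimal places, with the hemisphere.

59.013°S

Bx = cos φ₂ cos Δλ = 0.630086,  By = cos φ₂ sin Δλ = -0.012906
φₘ = atan2(sin φ₁ + sin φ₂, √((cos φ₁ + Bx)² + By²)) = -59.01275°
λₘ = λ₁ + atan2(By, cos φ₁ + Bx) = 88.77975°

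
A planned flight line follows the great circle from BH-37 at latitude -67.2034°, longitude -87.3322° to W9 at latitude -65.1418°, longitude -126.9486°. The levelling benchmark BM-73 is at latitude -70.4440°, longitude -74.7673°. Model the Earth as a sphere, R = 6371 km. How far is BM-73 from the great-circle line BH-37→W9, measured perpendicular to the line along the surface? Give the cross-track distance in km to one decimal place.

δ₁₃ = central angle BH-37→BM-73 = 0.097045 rad  (haversine)
θ₁₃ = bearing BH-37→BM-73 = 131.276°,  θ₁₂ = bearing BH-37→W9 = 258.809°
dₓₜ = R·arcsin(sin δ₁₃ · sin(θ₁₃ − θ₁₂)) = 6371·arcsin(0.09689·sin(-127.533°)) = -490.009 km
|dₓₜ| = 490.009 km

490.0 km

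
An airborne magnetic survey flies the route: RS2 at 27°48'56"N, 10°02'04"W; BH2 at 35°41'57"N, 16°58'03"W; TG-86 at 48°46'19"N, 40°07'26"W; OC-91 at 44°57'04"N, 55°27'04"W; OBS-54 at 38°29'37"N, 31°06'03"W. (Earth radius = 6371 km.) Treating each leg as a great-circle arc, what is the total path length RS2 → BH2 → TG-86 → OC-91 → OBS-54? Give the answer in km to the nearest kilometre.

6848 km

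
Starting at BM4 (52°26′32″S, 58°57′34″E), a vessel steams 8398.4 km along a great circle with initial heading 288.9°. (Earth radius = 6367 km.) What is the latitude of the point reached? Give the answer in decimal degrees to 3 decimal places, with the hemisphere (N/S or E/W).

BM4: φ = -52.44222°, λ = +58.95944°
δ = d/R = 8398.4/6367 = 1.319051 rad
φ₂ = arcsin(sin φ₁ cos δ + cos φ₁ sin δ cos θ)
   = arcsin(-0.79274·0.24909 + 0.60956·0.96848·0.32392) = -0.35770°
λ₂ = λ₁ + atan2(sin θ sin δ cos φ₁, cos δ − sin φ₁ sin φ₂) = -7.42899°

0.358°S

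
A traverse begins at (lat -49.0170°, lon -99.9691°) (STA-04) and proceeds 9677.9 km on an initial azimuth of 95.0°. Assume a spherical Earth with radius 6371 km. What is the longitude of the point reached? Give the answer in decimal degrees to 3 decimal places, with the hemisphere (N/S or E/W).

δ = d/R = 9677.9/6371 = 1.519055 rad
φ₂ = arcsin(sin φ₁ cos δ + cos φ₁ sin δ cos θ)
   = arcsin(-0.75490·0.05172 + 0.65584·0.99866·-0.08716) = -5.51611°
λ₂ = λ₁ + atan2(sin θ sin δ cos φ₁, cos δ − sin φ₁ sin φ₂) = -8.13902°

8.139°W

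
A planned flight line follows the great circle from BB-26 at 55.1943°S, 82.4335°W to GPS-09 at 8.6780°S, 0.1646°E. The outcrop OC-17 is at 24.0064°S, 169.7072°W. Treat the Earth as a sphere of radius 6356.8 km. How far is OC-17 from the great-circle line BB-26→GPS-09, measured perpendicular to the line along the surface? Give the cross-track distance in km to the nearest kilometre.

δ₁₃ = central angle BB-26→OC-17 = 1.203757 rad  (haversine)
θ₁₃ = bearing BB-26→OC-17 = 257.844°,  θ₁₂ = bearing BB-26→GPS-09 = 88.922°
dₓₜ = R·arcsin(sin δ₁₃ · sin(θ₁₃ − θ₁₂)) = 6356.8·arcsin(0.93339·sin(168.922°)) = 1146.248 km
|dₓₜ| = 1146.248 km

1146 km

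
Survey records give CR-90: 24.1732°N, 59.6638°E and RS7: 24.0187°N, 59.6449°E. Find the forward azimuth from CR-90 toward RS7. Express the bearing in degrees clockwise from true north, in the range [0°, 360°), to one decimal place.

186.4°

Δλ = -0.0189°
y = sin Δλ · cos φ₂ = -0.000301
x = cos φ₁ sin φ₂ − sin φ₁ cos φ₂ cos Δλ = -0.002697
θ = atan2(y, x) = -173.6243° → 186.3757° (mod 360°)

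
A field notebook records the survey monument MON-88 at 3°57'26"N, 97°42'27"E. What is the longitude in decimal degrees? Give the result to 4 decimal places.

97° + 42′/60 + 27″/3600 = 97 + 0.70000 + 0.00750 = 97.7075°

97.7075°E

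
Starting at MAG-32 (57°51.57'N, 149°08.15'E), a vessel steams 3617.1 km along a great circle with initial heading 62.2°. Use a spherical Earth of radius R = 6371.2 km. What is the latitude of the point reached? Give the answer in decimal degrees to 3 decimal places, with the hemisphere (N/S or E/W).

MAG-32: φ = +57.85950°, λ = +149.13583°
δ = d/R = 3617.1/6371.2 = 0.567727 rad
φ₂ = arcsin(sin φ₁ cos δ + cos φ₁ sin δ cos θ)
   = arcsin(0.84675·0.84313 + 0.53200·0.53772·0.46639) = 57.92240°
λ₂ = λ₁ + atan2(sin θ sin δ cos φ₁, cos δ − sin φ₁ sin φ₂) = -147.27127°

57.922°N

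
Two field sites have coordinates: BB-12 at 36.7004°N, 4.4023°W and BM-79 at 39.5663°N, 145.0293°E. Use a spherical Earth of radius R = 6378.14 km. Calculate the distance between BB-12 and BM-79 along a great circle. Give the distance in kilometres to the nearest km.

Δφ = 2.8659°,  Δλ = 149.4316°
a = sin²(Δφ/2) + cos φ₁ cos φ₂ sin²(Δλ/2) = 0.575752
c = 2·arcsin(√a) = 1.722886 rad = 98.7141°
d = R·c = 6378.14 × 1.722886 = 10988.8 km

10989 km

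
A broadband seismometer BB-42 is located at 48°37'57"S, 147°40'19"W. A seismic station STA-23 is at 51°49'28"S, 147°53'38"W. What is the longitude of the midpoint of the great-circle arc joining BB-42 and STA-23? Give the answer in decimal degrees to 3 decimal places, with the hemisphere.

BB-42: φ = -48.63250°, λ = -147.67194°
STA-23: φ = -51.82444°, λ = -147.89389°
Bx = cos φ₂ cos Δλ = 0.618068,  By = cos φ₂ sin Δλ = -0.002394
φₘ = atan2(sin φ₁ + sin φ₂, √((cos φ₁ + Bx)² + By²)) = -50.22853°
λₘ = λ₁ + atan2(By, cos φ₁ + Bx) = -147.77920°

147.779°W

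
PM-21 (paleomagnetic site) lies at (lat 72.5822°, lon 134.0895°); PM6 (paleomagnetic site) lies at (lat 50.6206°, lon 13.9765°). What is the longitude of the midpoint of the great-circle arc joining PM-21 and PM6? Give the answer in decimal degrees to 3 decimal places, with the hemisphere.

42.110°E

Bx = cos φ₂ cos Δλ = -0.318309,  By = cos φ₂ sin Δλ = -0.548825
φₘ = atan2(sin φ₁ + sin φ₂, √((cos φ₁ + Bx)² + By²)) = 72.36137°
λₘ = λ₁ + atan2(By, cos φ₁ + Bx) = 42.10965°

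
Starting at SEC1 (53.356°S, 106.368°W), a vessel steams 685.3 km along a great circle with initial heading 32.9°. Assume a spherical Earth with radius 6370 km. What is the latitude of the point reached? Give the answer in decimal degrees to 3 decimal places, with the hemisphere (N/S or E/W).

48.066°S

δ = d/R = 685.3/6370 = 0.107582 rad
φ₂ = arcsin(sin φ₁ cos δ + cos φ₁ sin δ cos θ)
   = arcsin(-0.80236·0.99422 + 0.59684·0.10738·0.83962) = -48.06581°
λ₂ = λ₁ + atan2(sin θ sin δ cos φ₁, cos δ − sin φ₁ sin φ₂) = -101.36118°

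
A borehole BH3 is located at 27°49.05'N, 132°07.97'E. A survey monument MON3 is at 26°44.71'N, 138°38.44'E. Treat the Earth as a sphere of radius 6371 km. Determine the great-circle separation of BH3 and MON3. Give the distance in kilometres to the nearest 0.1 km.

654.0 km

BH3: φ = +27.81750°, λ = +132.13283°
MON3: φ = +26.74517°, λ = +138.64067°
Δφ = -1.0723°,  Δλ = 6.5078°
a = sin²(Δφ/2) + cos φ₁ cos φ₂ sin²(Δλ/2) = 0.002632
c = 2·arcsin(√a) = 0.102655 rad = 5.8817°
d = R·c = 6371 × 0.102655 = 654.0 km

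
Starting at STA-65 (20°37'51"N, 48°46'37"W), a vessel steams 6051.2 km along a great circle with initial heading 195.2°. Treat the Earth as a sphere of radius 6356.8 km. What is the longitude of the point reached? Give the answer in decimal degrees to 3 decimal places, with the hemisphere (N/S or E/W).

63.377°W

STA-65: φ = +20.63083°, λ = -48.77694°
δ = d/R = 6051.2/6356.8 = 0.951925 rad
φ₂ = arcsin(sin φ₁ cos δ + cos φ₁ sin δ cos θ)
   = arcsin(0.35235·0.58012 + 0.93587·0.81453·-0.96502) = -32.08854°
λ₂ = λ₁ + atan2(sin θ sin δ cos φ₁, cos δ − sin φ₁ sin φ₂) = -63.37707°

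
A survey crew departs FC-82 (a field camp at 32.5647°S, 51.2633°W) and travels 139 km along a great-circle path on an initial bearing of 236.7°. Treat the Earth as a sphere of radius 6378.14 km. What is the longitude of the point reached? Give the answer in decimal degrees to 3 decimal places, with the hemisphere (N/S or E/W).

δ = d/R = 139/6378.14 = 0.021793 rad
φ₂ = arcsin(sin φ₁ cos δ + cos φ₁ sin δ cos θ)
   = arcsin(-0.53825·0.99976 + 0.84278·0.02179·-0.54902) = -33.24409°
λ₂ = λ₁ + atan2(sin θ sin δ cos φ₁, cos δ − sin φ₁ sin φ₂) = -52.51116°

52.511°W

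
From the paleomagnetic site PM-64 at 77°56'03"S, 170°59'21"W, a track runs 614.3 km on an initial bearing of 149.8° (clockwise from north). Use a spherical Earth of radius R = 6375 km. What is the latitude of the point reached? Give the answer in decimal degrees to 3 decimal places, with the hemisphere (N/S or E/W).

PM-64: φ = -77.93417°, λ = -170.98917°
δ = d/R = 614.3/6375 = 0.096361 rad
φ₂ = arcsin(sin φ₁ cos δ + cos φ₁ sin δ cos θ)
   = arcsin(-0.97791·0.99536 + 0.20904·0.09621·-0.86427) = -82.20237°
λ₂ = λ₁ + atan2(sin θ sin δ cos φ₁, cos δ − sin φ₁ sin φ₂) = -150.09092°

82.202°S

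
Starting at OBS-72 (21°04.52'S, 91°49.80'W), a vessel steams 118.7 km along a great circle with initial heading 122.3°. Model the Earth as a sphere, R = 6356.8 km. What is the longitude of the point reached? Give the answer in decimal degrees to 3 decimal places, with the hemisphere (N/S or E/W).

90.857°W

OBS-72: φ = -21.07533°, λ = -91.83000°
δ = d/R = 118.7/6356.8 = 0.018673 rad
φ₂ = arcsin(sin φ₁ cos δ + cos φ₁ sin δ cos θ)
   = arcsin(-0.35960·0.99983 + 0.93311·0.01867·-0.53435) = -21.64424°
λ₂ = λ₁ + atan2(sin θ sin δ cos φ₁, cos δ − sin φ₁ sin φ₂) = -90.85708°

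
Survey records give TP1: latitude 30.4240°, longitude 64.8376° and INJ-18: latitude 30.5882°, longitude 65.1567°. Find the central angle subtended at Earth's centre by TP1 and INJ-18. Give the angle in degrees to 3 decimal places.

0.320°

Δφ = 0.1642°,  Δλ = 0.3191°
a = sin²(Δφ/2) + cos φ₁ cos φ₂ sin²(Δλ/2) = 0.000008
c = 2·arcsin(√a) = 0.005589 rad = 0.3202°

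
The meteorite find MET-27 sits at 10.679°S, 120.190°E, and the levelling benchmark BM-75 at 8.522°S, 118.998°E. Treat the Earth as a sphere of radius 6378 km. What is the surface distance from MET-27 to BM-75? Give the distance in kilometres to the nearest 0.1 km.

273.4 km

Δφ = 2.1570°,  Δλ = -1.1920°
a = sin²(Δφ/2) + cos φ₁ cos φ₂ sin²(Δλ/2) = 0.000459
c = 2·arcsin(√a) = 0.042872 rad = 2.4564°
d = R·c = 6378 × 0.042872 = 273.4 km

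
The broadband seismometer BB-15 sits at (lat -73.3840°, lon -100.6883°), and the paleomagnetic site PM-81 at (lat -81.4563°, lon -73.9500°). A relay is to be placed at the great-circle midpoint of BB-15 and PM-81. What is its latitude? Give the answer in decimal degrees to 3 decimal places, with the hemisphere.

Bx = cos φ₂ cos Δλ = 0.132678,  By = cos φ₂ sin Δλ = 0.066841
φₘ = atan2(sin φ₁ + sin φ₂, √((cos φ₁ + Bx)² + By²)) = -77.71714°
λₘ = λ₁ + atan2(By, cos φ₁ + Bx) = -91.61674°

77.717°S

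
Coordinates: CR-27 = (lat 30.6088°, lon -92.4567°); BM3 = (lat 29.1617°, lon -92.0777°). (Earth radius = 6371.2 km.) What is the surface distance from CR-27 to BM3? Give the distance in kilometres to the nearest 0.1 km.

165.0 km

Δφ = -1.4471°,  Δλ = 0.3790°
a = sin²(Δφ/2) + cos φ₁ cos φ₂ sin²(Δλ/2) = 0.000168
c = 2·arcsin(√a) = 0.025900 rad = 1.4839°
d = R·c = 6371.2 × 0.025900 = 165.0 km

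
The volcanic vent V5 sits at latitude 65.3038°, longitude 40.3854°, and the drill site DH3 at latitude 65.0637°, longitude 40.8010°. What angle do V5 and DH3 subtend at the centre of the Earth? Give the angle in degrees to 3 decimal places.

0.297°

Δφ = -0.2401°,  Δλ = 0.4156°
a = sin²(Δφ/2) + cos φ₁ cos φ₂ sin²(Δλ/2) = 0.000007
c = 2·arcsin(√a) = 0.005180 rad = 0.2968°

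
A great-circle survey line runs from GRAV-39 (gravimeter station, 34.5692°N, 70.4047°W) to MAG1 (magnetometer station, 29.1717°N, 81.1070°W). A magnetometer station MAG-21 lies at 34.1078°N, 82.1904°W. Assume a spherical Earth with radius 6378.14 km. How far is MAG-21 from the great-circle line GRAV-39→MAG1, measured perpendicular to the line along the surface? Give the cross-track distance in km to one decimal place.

δ₁₃ = central angle GRAV-39→MAG-21 = 0.169944 rad  (haversine)
θ₁₃ = bearing GRAV-39→MAG-21 = 270.627°,  θ₁₂ = bearing GRAV-39→MAG1 = 242.213°
dₓₜ = R·arcsin(sin δ₁₃ · sin(θ₁₃ − θ₁₂)) = 6378.14·arcsin(0.16913·sin(28.414°)) = 513.860 km
|dₓₜ| = 513.860 km

513.9 km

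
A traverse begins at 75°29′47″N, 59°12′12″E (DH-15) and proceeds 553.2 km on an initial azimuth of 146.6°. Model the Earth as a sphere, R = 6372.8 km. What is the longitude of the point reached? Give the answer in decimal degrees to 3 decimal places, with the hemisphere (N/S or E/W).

67.697°E

DH-15: φ = +75.49639°, λ = +59.20333°
δ = d/R = 553.2/6372.8 = 0.086806 rad
φ₂ = arcsin(sin φ₁ cos δ + cos φ₁ sin δ cos θ)
   = arcsin(0.96813·0.99623 + 0.25044·0.08670·-0.83485) = 71.14861°
λ₂ = λ₁ + atan2(sin θ sin δ cos φ₁, cos δ − sin φ₁ sin φ₂) = 67.69722°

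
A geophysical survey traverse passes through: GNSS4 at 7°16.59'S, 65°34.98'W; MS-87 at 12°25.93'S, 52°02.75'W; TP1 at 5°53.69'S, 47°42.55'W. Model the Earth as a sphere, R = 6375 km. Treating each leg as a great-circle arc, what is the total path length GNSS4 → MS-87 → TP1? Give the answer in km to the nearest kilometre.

2460 km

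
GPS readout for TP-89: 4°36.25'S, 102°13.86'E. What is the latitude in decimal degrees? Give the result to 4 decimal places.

4.6042°S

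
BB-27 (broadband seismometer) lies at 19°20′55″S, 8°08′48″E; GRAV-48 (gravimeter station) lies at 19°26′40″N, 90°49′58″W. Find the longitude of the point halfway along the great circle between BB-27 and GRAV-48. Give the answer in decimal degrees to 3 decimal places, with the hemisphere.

BB-27: φ = -19.34861°, λ = +8.14667°
GRAV-48: φ = +19.44444°, λ = -90.83278°
Bx = cos φ₂ cos Δλ = -0.147178,  By = cos φ₂ sin Δλ = -0.931408
φₘ = atan2(sin φ₁ + sin φ₂, √((cos φ₁ + Bx)² + By²)) = 0.07377°
λₘ = λ₁ + atan2(By, cos φ₁ + Bx) = -41.32331°

41.323°W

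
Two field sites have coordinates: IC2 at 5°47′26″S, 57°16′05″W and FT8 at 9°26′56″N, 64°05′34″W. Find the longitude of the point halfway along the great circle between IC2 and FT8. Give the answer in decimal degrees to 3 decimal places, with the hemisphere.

IC2: φ = -5.79056°, λ = -57.26806°
FT8: φ = +9.44889°, λ = -64.09278°
Bx = cos φ₂ cos Δλ = 0.979443,  By = cos φ₂ sin Δλ = -0.117220
φₘ = atan2(sin φ₁ + sin φ₂, √((cos φ₁ + Bx)² + By²)) = 1.83241°
λₘ = λ₁ + atan2(By, cos φ₁ + Bx) = -60.66582°

60.666°W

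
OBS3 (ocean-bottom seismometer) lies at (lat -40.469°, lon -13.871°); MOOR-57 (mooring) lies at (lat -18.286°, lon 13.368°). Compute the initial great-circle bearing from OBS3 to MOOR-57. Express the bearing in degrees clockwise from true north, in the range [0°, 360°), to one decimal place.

54.6°

Δλ = 27.2390°
y = sin Δλ · cos φ₂ = 0.434590
x = cos φ₁ sin φ₂ − sin φ₁ cos φ₂ cos Δλ = 0.309226
θ = atan2(y, x) = 54.5669° → 54.5669° (mod 360°)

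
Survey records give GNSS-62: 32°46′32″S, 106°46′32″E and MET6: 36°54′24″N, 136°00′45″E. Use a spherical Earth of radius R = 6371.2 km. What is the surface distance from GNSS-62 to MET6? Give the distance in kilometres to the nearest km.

GNSS-62: φ = -32.77556°, λ = +106.77556°
MET6: φ = +36.90667°, λ = +136.01250°
Δφ = 69.6822°,  Δλ = 29.2369°
a = sin²(Δφ/2) + cos φ₁ cos φ₂ sin²(Δλ/2) = 0.369211
c = 2·arcsin(√a) = 1.306139 rad = 74.8362°
d = R·c = 6371.2 × 1.306139 = 8321.7 km

8322 km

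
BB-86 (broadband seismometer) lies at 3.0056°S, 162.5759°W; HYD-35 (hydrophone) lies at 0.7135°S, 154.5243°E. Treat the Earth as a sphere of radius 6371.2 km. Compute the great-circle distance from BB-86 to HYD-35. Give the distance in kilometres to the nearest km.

4774 km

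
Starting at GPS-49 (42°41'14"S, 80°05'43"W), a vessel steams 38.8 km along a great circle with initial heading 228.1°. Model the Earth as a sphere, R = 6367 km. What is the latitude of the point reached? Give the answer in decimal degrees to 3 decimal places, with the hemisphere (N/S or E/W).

GPS-49: φ = -42.68722°, λ = -80.09528°
δ = d/R = 38.8/6367 = 0.006094 rad
φ₂ = arcsin(sin φ₁ cos δ + cos φ₁ sin δ cos θ)
   = arcsin(-0.67800·0.99998 + 0.73507·0.00609·-0.66783) = -42.91985°
λ₂ = λ₁ + atan2(sin θ sin δ cos φ₁, cos δ − sin φ₁ sin φ₂) = -80.45016°

42.920°S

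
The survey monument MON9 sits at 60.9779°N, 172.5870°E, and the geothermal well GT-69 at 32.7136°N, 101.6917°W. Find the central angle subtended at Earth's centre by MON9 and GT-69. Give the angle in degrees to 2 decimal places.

Δφ = -28.2643°,  Δλ = 85.7213°
a = sin²(Δφ/2) + cos φ₁ cos φ₂ sin²(Δλ/2) = 0.248484
c = 2·arcsin(√a) = 1.043692 rad = 59.7991°

59.80°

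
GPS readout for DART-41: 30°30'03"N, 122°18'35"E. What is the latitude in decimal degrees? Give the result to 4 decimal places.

30° + 30′/60 + 3″/3600 = 30 + 0.50000 + 0.00083 = 30.5008°

30.5008°N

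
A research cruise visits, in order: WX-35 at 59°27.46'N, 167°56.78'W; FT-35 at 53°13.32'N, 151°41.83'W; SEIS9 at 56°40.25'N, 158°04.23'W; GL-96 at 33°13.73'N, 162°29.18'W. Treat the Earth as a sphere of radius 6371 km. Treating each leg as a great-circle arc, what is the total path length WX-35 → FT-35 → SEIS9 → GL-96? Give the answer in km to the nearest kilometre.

4400 km

WX-35: φ = +59.45767°, λ = -167.94633°
FT-35: φ = +53.22200°, λ = -151.69717°
SEIS9: φ = +56.67083°, λ = -158.07050°
GL-96: φ = +33.22883°, λ = -162.48633°
WX-35→FT-35: c = 0.190393 rad, d = 1213.00 km
FT-35→SEIS9: c = 0.087711 rad, d = 558.81 km
SEIS9→GL-96: c = 0.412556 rad, d = 2628.40 km
Total = 1213.00 + 558.81 + 2628.40 = 4400.20 km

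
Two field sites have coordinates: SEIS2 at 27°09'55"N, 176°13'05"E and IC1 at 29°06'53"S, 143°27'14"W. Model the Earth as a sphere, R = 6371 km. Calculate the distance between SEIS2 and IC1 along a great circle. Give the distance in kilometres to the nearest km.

SEIS2: φ = +27.16528°, λ = +176.21806°
IC1: φ = -29.11472°, λ = -143.45389°
Δφ = -56.2800°,  Δλ = 40.3281°
a = sin²(Δφ/2) + cos φ₁ cos φ₂ sin²(Δλ/2) = 0.314792
c = 2·arcsin(√a) = 1.191340 rad = 68.2587°
d = R·c = 6371 × 1.191340 = 7590.0 km

7590 km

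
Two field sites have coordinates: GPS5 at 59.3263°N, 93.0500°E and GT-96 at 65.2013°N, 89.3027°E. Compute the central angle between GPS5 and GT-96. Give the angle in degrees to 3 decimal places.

Δφ = 5.8750°,  Δλ = -3.7473°
a = sin²(Δφ/2) + cos φ₁ cos φ₂ sin²(Δλ/2) = 0.002855
c = 2·arcsin(√a) = 0.106914 rad = 6.1257°

6.126°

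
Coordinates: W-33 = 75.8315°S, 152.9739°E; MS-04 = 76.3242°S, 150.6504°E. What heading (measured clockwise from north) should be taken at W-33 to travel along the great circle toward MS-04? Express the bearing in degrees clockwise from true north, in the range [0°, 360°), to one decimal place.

227.5°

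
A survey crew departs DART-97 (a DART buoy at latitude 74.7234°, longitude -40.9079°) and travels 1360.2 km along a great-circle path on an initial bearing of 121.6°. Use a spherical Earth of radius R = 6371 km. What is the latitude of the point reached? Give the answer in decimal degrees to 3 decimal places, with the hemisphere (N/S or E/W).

δ = d/R = 1360.2/6371 = 0.213499 rad
φ₂ = arcsin(sin φ₁ cos δ + cos φ₁ sin δ cos θ)
   = arcsin(0.96467·0.97730 + 0.26348·0.21188·-0.52399) = 65.99513°
λ₂ = λ₁ + atan2(sin θ sin δ cos φ₁, cos δ − sin φ₁ sin φ₂) = -14.57387°

65.995°N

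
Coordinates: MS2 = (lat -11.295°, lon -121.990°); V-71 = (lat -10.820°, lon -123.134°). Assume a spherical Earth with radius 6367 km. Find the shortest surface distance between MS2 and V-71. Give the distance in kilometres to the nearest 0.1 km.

Δφ = 0.4750°,  Δλ = -1.1440°
a = sin²(Δφ/2) + cos φ₁ cos φ₂ sin²(Δλ/2) = 0.000113
c = 2·arcsin(√a) = 0.021277 rad = 1.2191°
d = R·c = 6367 × 0.021277 = 135.5 km

135.5 km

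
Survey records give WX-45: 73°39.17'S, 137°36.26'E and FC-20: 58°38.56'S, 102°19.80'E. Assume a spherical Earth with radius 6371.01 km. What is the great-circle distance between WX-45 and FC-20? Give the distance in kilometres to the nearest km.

WX-45: φ = -73.65283°, λ = +137.60433°
FC-20: φ = -58.64267°, λ = +102.33000°
Δφ = 15.0102°,  Δλ = -35.2743°
a = sin²(Δφ/2) + cos φ₁ cos φ₂ sin²(Δλ/2) = 0.030506
c = 2·arcsin(√a) = 0.351118 rad = 20.1176°
d = R·c = 6371.01 × 0.351118 = 2237.0 km

2237 km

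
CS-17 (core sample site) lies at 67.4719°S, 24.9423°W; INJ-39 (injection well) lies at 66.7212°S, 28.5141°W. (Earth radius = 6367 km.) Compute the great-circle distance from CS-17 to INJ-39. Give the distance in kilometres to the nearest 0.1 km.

Δφ = 0.7507°,  Δλ = -3.5718°
a = sin²(Δφ/2) + cos φ₁ cos φ₂ sin²(Δλ/2) = 0.000190
c = 2·arcsin(√a) = 0.027568 rad = 1.5795°
d = R·c = 6367 × 0.027568 = 175.5 km

175.5 km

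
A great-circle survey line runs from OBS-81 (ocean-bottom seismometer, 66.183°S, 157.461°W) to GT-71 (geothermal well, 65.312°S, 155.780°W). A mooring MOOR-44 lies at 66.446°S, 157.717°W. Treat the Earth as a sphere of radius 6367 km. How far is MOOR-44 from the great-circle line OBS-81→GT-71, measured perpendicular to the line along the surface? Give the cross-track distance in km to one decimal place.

δ₁₃ = central angle OBS-81→MOOR-44 = 0.004929 rad  (haversine)
θ₁₃ = bearing OBS-81→MOOR-44 = 201.240°,  θ₁₂ = bearing OBS-81→GT-71 = 39.174°
dₓₜ = R·arcsin(sin δ₁₃ · sin(θ₁₃ − θ₁₂)) = 6367·arcsin(0.00493·sin(162.065°)) = 9.663 km
|dₓₜ| = 9.663 km

9.7 km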